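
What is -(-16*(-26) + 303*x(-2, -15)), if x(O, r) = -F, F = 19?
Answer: 5341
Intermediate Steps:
x(O, r) = -19 (x(O, r) = -1*19 = -19)
-(-16*(-26) + 303*x(-2, -15)) = -(-16*(-26) + 303*(-19)) = -(416 - 5757) = -1*(-5341) = 5341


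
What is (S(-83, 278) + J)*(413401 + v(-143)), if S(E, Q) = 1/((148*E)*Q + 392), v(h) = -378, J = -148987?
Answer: -210115146623939583/3414560 ≈ -6.1535e+10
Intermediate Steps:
S(E, Q) = 1/(392 + 148*E*Q) (S(E, Q) = 1/(148*E*Q + 392) = 1/(392 + 148*E*Q))
(S(-83, 278) + J)*(413401 + v(-143)) = (1/(4*(98 + 37*(-83)*278)) - 148987)*(413401 - 378) = (1/(4*(98 - 853738)) - 148987)*413023 = ((1/4)/(-853640) - 148987)*413023 = ((1/4)*(-1/853640) - 148987)*413023 = (-1/3414560 - 148987)*413023 = -508725050721/3414560*413023 = -210115146623939583/3414560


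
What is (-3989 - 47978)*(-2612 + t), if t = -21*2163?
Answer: 2496234845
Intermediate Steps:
t = -45423
(-3989 - 47978)*(-2612 + t) = (-3989 - 47978)*(-2612 - 45423) = -51967*(-48035) = 2496234845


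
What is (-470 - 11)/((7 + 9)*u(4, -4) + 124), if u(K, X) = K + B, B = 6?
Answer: -481/284 ≈ -1.6937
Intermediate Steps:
u(K, X) = 6 + K (u(K, X) = K + 6 = 6 + K)
(-470 - 11)/((7 + 9)*u(4, -4) + 124) = (-470 - 11)/((7 + 9)*(6 + 4) + 124) = -481/(16*10 + 124) = -481/(160 + 124) = -481/284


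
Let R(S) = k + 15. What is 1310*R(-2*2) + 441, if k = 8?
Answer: 30571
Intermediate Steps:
R(S) = 23 (R(S) = 8 + 15 = 23)
1310*R(-2*2) + 441 = 1310*23 + 441 = 30130 + 441 = 30571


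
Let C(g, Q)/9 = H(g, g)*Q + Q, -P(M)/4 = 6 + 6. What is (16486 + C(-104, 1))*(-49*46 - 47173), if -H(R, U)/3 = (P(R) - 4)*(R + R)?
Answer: 13618967299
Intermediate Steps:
P(M) = -48 (P(M) = -4*(6 + 6) = -4*12 = -48)
H(R, U) = 312*R (H(R, U) = -3*(-48 - 4)*(R + R) = -(-156)*2*R = -(-312)*R = 312*R)
C(g, Q) = 9*Q + 2808*Q*g (C(g, Q) = 9*((312*g)*Q + Q) = 9*(312*Q*g + Q) = 9*(Q + 312*Q*g) = 9*Q + 2808*Q*g)
(16486 + C(-104, 1))*(-49*46 - 47173) = (16486 + 9*1*(1 + 312*(-104)))*(-49*46 - 47173) = (16486 + 9*1*(1 - 32448))*(-2254 - 47173) = (16486 + 9*1*(-32447))*(-49427) = (16486 - 292023)*(-49427) = -275537*(-49427) = 13618967299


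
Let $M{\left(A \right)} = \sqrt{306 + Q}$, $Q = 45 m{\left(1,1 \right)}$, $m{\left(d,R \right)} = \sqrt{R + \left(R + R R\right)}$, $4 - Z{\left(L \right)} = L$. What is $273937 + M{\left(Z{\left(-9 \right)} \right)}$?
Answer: $273937 + 3 \sqrt{34 + 5 \sqrt{3}} \approx 2.7396 \cdot 10^{5}$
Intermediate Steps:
$Z{\left(L \right)} = 4 - L$
$m{\left(d,R \right)} = \sqrt{R^{2} + 2 R}$ ($m{\left(d,R \right)} = \sqrt{R + \left(R + R^{2}\right)} = \sqrt{R^{2} + 2 R}$)
$Q = 45 \sqrt{3}$ ($Q = 45 \sqrt{1 \left(2 + 1\right)} = 45 \sqrt{1 \cdot 3} = 45 \sqrt{3} \approx 77.942$)
$M{\left(A \right)} = \sqrt{306 + 45 \sqrt{3}}$
$273937 + M{\left(Z{\left(-9 \right)} \right)} = 273937 + 3 \sqrt{34 + 5 \sqrt{3}}$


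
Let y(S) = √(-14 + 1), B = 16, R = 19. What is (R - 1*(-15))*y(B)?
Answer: 34*I*√13 ≈ 122.59*I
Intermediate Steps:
y(S) = I*√13 (y(S) = √(-13) = I*√13)
(R - 1*(-15))*y(B) = (19 - 1*(-15))*(I*√13) = (19 + 15)*(I*√13) = 34*(I*√13) = 34*I*√13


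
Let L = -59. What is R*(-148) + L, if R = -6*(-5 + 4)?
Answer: -947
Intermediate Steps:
R = 6 (R = -6*(-1) = 6)
R*(-148) + L = 6*(-148) - 59 = -888 - 59 = -947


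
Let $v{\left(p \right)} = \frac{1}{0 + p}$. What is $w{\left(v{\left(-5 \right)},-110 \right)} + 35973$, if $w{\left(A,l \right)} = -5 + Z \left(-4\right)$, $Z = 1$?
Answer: $35964$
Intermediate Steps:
$v{\left(p \right)} = \frac{1}{p}$
$w{\left(A,l \right)} = -9$ ($w{\left(A,l \right)} = -5 + 1 \left(-4\right) = -5 - 4 = -9$)
$w{\left(v{\left(-5 \right)},-110 \right)} + 35973 = -9 + 35973 = 35964$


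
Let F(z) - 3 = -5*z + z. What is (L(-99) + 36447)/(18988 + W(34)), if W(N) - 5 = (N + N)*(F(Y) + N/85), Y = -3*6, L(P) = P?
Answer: 13980/9277 ≈ 1.5070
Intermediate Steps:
Y = -18
F(z) = 3 - 4*z (F(z) = 3 + (-5*z + z) = 3 - 4*z)
W(N) = 5 + 2*N*(75 + N/85) (W(N) = 5 + (N + N)*((3 - 4*(-18)) + N/85) = 5 + (2*N)*((3 + 72) + N*(1/85)) = 5 + (2*N)*(75 + N/85) = 5 + 2*N*(75 + N/85))
(L(-99) + 36447)/(18988 + W(34)) = (-99 + 36447)/(18988 + (5 + 150*34 + (2/85)*34²)) = 36348/(18988 + (5 + 5100 + (2/85)*1156)) = 36348/(18988 + (5 + 5100 + 136/5)) = 36348/(18988 + 25661/5) = 36348/(120601/5) = 36348*(5/120601) = 13980/9277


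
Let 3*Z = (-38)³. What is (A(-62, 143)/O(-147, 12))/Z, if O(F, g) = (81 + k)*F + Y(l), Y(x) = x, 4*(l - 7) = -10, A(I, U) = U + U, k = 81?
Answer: 1/1522698 ≈ 6.5673e-7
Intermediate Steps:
A(I, U) = 2*U
l = 9/2 (l = 7 + (¼)*(-10) = 7 - 5/2 = 9/2 ≈ 4.5000)
Z = -54872/3 (Z = (⅓)*(-38)³ = (⅓)*(-54872) = -54872/3 ≈ -18291.)
O(F, g) = 9/2 + 162*F (O(F, g) = (81 + 81)*F + 9/2 = 162*F + 9/2 = 9/2 + 162*F)
(A(-62, 143)/O(-147, 12))/Z = ((2*143)/(9/2 + 162*(-147)))/(-54872/3) = (286/(9/2 - 23814))*(-3/54872) = (286/(-47619/2))*(-3/54872) = (286*(-2/47619))*(-3/54872) = -4/333*(-3/54872) = 1/1522698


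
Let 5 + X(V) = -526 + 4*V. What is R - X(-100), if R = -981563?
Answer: -980632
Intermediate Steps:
X(V) = -531 + 4*V (X(V) = -5 + (-526 + 4*V) = -531 + 4*V)
R - X(-100) = -981563 - (-531 + 4*(-100)) = -981563 - (-531 - 400) = -981563 - 1*(-931) = -981563 + 931 = -980632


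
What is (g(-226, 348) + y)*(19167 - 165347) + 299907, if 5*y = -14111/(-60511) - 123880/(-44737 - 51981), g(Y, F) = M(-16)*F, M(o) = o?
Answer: 2382512618982687399/2926251449 ≈ 8.1419e+8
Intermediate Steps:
g(Y, F) = -16*F
y = 4430445189/14631257245 (y = (-14111/(-60511) - 123880/(-44737 - 51981))/5 = (-14111*(-1/60511) - 123880/(-96718))/5 = (14111/60511 - 123880*(-1/96718))/5 = (14111/60511 + 61940/48359)/5 = (1/5)*(4430445189/2926251449) = 4430445189/14631257245 ≈ 0.30281)
(g(-226, 348) + y)*(19167 - 165347) + 299907 = (-16*348 + 4430445189/14631257245)*(19167 - 165347) + 299907 = (-5568 + 4430445189/14631257245)*(-146180) + 299907 = -81462409894971/14631257245*(-146180) + 299907 = 2381635015689372156/2926251449 + 299907 = 2382512618982687399/2926251449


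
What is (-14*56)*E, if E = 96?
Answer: -75264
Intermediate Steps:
(-14*56)*E = -14*56*96 = -784*96 = -75264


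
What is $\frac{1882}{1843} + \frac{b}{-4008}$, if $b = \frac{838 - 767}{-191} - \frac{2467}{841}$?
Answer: $\frac{303156772945}{296635018866} \approx 1.022$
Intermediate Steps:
$b = - \frac{530908}{160631}$ ($b = \left(838 - 767\right) \left(- \frac{1}{191}\right) - \frac{2467}{841} = 71 \left(- \frac{1}{191}\right) - \frac{2467}{841} = - \frac{71}{191} - \frac{2467}{841} = - \frac{530908}{160631} \approx -3.3051$)
$\frac{1882}{1843} + \frac{b}{-4008} = \frac{1882}{1843} - \frac{530908}{160631 \left(-4008\right)} = 1882 \cdot \frac{1}{1843} - - \frac{132727}{160952262} = \frac{1882}{1843} + \frac{132727}{160952262} = \frac{303156772945}{296635018866}$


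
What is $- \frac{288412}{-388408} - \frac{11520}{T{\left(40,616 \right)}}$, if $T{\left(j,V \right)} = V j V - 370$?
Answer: $\frac{12147237173}{16375572586} \approx 0.74179$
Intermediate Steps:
$T{\left(j,V \right)} = -370 + j V^{2}$ ($T{\left(j,V \right)} = j V^{2} - 370 = -370 + j V^{2}$)
$- \frac{288412}{-388408} - \frac{11520}{T{\left(40,616 \right)}} = - \frac{288412}{-388408} - \frac{11520}{-370 + 40 \cdot 616^{2}} = \left(-288412\right) \left(- \frac{1}{388408}\right) - \frac{11520}{-370 + 40 \cdot 379456} = \frac{72103}{97102} - \frac{11520}{-370 + 15178240} = \frac{72103}{97102} - \frac{11520}{15177870} = \frac{72103}{97102} - \frac{128}{168643} = \frac{12147237173}{16375572586}$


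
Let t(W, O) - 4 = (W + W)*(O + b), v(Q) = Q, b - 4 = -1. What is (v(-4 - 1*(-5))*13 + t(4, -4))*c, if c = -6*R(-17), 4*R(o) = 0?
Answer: 0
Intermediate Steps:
b = 3 (b = 4 - 1 = 3)
R(o) = 0 (R(o) = (1/4)*0 = 0)
t(W, O) = 4 + 2*W*(3 + O) (t(W, O) = 4 + (W + W)*(O + 3) = 4 + (2*W)*(3 + O) = 4 + 2*W*(3 + O))
c = 0 (c = -6*0 = 0)
(v(-4 - 1*(-5))*13 + t(4, -4))*c = ((-4 - 1*(-5))*13 + (4 + 6*4 + 2*(-4)*4))*0 = ((-4 + 5)*13 + (4 + 24 - 32))*0 = (1*13 - 4)*0 = (13 - 4)*0 = 9*0 = 0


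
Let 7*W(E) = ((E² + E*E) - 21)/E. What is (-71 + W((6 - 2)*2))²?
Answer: 14969161/3136 ≈ 4773.3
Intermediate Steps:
W(E) = (-21 + 2*E²)/(7*E) (W(E) = (((E² + E*E) - 21)/E)/7 = (((E² + E²) - 21)/E)/7 = ((2*E² - 21)/E)/7 = ((-21 + 2*E²)/E)/7 = (-21 + 2*E²)/(7*E))
(-71 + W((6 - 2)*2))² = (-71 + (-3*1/(2*(6 - 2)) + 2*((6 - 2)*2)/7))² = (-71 + (-3/(4*2) + 2*(4*2)/7))² = (-71 + (-3/8 + (2/7)*8))² = (-71 + (-3*⅛ + 16/7))² = (-71 + (-3/8 + 16/7))² = (-71 + 107/56)² = (-3869/56)² = 14969161/3136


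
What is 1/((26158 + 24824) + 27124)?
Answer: 1/78106 ≈ 1.2803e-5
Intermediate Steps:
1/((26158 + 24824) + 27124) = 1/(50982 + 27124) = 1/78106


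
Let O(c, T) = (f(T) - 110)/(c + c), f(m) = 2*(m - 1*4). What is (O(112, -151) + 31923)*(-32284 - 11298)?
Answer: -5564745879/4 ≈ -1.3912e+9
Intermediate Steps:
f(m) = -8 + 2*m (f(m) = 2*(m - 4) = 2*(-4 + m) = -8 + 2*m)
O(c, T) = (-118 + 2*T)/(2*c) (O(c, T) = ((-8 + 2*T) - 110)/(c + c) = (-118 + 2*T)/((2*c)) = (-118 + 2*T)*(1/(2*c)) = (-118 + 2*T)/(2*c))
(O(112, -151) + 31923)*(-32284 - 11298) = ((-59 - 151)/112 + 31923)*(-32284 - 11298) = ((1/112)*(-210) + 31923)*(-43582) = (-15/8 + 31923)*(-43582) = (255369/8)*(-43582) = -5564745879/4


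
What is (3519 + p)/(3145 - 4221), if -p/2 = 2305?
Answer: 1091/1076 ≈ 1.0139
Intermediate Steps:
p = -4610 (p = -2*2305 = -4610)
(3519 + p)/(3145 - 4221) = (3519 - 4610)/(3145 - 4221) = -1091/(-1076) = -1091*(-1/1076) = 1091/1076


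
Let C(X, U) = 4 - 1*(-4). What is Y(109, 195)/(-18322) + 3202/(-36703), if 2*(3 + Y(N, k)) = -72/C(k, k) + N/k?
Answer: -5694197878/65566055685 ≈ -0.086847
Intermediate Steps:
C(X, U) = 8 (C(X, U) = 4 + 4 = 8)
Y(N, k) = -15/2 + N/(2*k) (Y(N, k) = -3 + (-72/8 + N/k)/2 = -3 + (-72*⅛ + N/k)/2 = -3 + (-9 + N/k)/2 = -3 + (-9/2 + N/(2*k)) = -15/2 + N/(2*k))
Y(109, 195)/(-18322) + 3202/(-36703) = ((½)*(109 - 15*195)/195)/(-18322) + 3202/(-36703) = ((½)*(1/195)*(109 - 2925))*(-1/18322) + 3202*(-1/36703) = ((½)*(1/195)*(-2816))*(-1/18322) - 3202/36703 = -1408/195*(-1/18322) - 3202/36703 = 704/1786395 - 3202/36703 = -5694197878/65566055685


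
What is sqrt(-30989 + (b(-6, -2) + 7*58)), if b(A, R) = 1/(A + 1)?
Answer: 2*I*sqrt(191145)/5 ≈ 174.88*I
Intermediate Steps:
b(A, R) = 1/(1 + A)
sqrt(-30989 + (b(-6, -2) + 7*58)) = sqrt(-30989 + (1/(1 - 6) + 7*58)) = sqrt(-30989 + (1/(-5) + 406)) = sqrt(-30989 + (-1/5 + 406)) = sqrt(-30989 + 2029/5) = sqrt(-152916/5) = 2*I*sqrt(191145)/5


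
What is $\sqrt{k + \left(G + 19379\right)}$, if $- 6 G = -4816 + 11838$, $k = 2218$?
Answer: $\frac{4 \sqrt{11490}}{3} \approx 142.92$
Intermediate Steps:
$G = - \frac{3511}{3}$ ($G = - \frac{-4816 + 11838}{6} = \left(- \frac{1}{6}\right) 7022 = - \frac{3511}{3} \approx -1170.3$)
$\sqrt{k + \left(G + 19379\right)} = \sqrt{2218 + \left(- \frac{3511}{3} + 19379\right)} = \sqrt{2218 + \frac{54626}{3}} = \sqrt{\frac{61280}{3}} = \frac{4 \sqrt{11490}}{3}$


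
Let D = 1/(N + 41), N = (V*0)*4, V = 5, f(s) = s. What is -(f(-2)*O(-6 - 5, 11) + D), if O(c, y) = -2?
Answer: -165/41 ≈ -4.0244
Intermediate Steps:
N = 0 (N = (5*0)*4 = 0*4 = 0)
D = 1/41 (D = 1/(0 + 41) = 1/41 ≈ 0.024390)
-(f(-2)*O(-6 - 5, 11) + D) = -(-2*(-2) + 1/41) = -(4 + 1/41) = -1*165/41 = -165/41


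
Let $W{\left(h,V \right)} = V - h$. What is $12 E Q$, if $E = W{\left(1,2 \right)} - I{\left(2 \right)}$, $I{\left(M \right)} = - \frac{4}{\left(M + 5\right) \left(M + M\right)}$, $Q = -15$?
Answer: $- \frac{1440}{7} \approx -205.71$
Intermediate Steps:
$I{\left(M \right)} = - \frac{2}{M \left(5 + M\right)}$ ($I{\left(M \right)} = - \frac{4}{\left(5 + M\right) 2 M} = - \frac{4}{2 M \left(5 + M\right)} = - 4 \frac{1}{2 M \left(5 + M\right)} = - \frac{2}{M \left(5 + M\right)}$)
$E = \frac{8}{7}$ ($E = \left(2 - 1\right) - - \frac{2}{2 \left(5 + 2\right)} = \left(2 - 1\right) - \left(-2\right) \frac{1}{2} \cdot \frac{1}{7} = 1 - \left(-2\right) \frac{1}{2} \cdot \frac{1}{7} = 1 - - \frac{1}{7} = 1 + \frac{1}{7} = \frac{8}{7} \approx 1.1429$)
$12 E Q = 12 \cdot \frac{8}{7} \left(-15\right) = \frac{96}{7} \left(-15\right) = - \frac{1440}{7}$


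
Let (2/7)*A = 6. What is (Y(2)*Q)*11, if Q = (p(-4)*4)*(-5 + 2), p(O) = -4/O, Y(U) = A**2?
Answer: -58212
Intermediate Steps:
A = 21 (A = (7/2)*6 = 21)
Y(U) = 441 (Y(U) = 21**2 = 441)
Q = -12 (Q = (-4/(-4)*4)*(-5 + 2) = (-4*(-1/4)*4)*(-3) = (1*4)*(-3) = 4*(-3) = -12)
(Y(2)*Q)*11 = (441*(-12))*11 = -5292*11 = -58212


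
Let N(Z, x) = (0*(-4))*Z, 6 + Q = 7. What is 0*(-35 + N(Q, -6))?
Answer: 0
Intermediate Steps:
Q = 1 (Q = -6 + 7 = 1)
N(Z, x) = 0 (N(Z, x) = 0*Z = 0)
0*(-35 + N(Q, -6)) = 0*(-35 + 0) = 0*(-35) = 0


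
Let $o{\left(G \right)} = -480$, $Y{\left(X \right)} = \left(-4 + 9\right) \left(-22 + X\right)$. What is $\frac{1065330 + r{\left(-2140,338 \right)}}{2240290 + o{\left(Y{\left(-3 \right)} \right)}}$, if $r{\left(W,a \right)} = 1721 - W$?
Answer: $\frac{1069191}{2239810} \approx 0.47736$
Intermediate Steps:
$Y{\left(X \right)} = -110 + 5 X$ ($Y{\left(X \right)} = 5 \left(-22 + X\right) = -110 + 5 X$)
$\frac{1065330 + r{\left(-2140,338 \right)}}{2240290 + o{\left(Y{\left(-3 \right)} \right)}} = \frac{1065330 + \left(1721 - -2140\right)}{2240290 - 480} = \frac{1065330 + \left(1721 + 2140\right)}{2239810} = \left(1065330 + 3861\right) \frac{1}{2239810} = 1069191 \cdot \frac{1}{2239810} = \frac{1069191}{2239810}$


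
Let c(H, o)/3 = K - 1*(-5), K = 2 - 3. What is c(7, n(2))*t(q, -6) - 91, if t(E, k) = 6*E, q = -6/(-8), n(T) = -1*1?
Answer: -37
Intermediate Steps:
n(T) = -1
K = -1
q = 3/4 (q = -6*(-1/8) = 3/4 ≈ 0.75000)
c(H, o) = 12 (c(H, o) = 3*(-1 - 1*(-5)) = 3*(-1 + 5) = 3*4 = 12)
c(7, n(2))*t(q, -6) - 91 = 12*(6*(3/4)) - 91 = 12*(9/2) - 91 = 54 - 91 = -37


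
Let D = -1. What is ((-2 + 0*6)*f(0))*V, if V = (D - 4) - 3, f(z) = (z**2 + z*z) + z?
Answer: 0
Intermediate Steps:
f(z) = z + 2*z**2 (f(z) = (z**2 + z**2) + z = 2*z**2 + z = z + 2*z**2)
V = -8 (V = (-1 - 4) - 3 = -5 - 3 = -8)
((-2 + 0*6)*f(0))*V = ((-2 + 0*6)*(0*(1 + 2*0)))*(-8) = ((-2 + 0)*(0*(1 + 0)))*(-8) = -0*(-8) = -2*0*(-8) = 0*(-8) = 0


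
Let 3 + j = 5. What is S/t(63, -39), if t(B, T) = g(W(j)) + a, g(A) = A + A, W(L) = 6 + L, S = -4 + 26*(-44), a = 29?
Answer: -1148/45 ≈ -25.511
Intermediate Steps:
j = 2 (j = -3 + 5 = 2)
S = -1148 (S = -4 - 1144 = -1148)
g(A) = 2*A
t(B, T) = 45 (t(B, T) = 2*(6 + 2) + 29 = 2*8 + 29 = 16 + 29 = 45)
S/t(63, -39) = -1148/45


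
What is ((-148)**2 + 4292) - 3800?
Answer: 22396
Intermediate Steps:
((-148)**2 + 4292) - 3800 = (21904 + 4292) - 3800 = 26196 - 3800 = 22396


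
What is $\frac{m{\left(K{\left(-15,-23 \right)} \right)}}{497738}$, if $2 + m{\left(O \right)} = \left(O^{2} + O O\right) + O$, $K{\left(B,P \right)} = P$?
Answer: $\frac{1033}{497738} \approx 0.0020754$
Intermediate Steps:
$m{\left(O \right)} = -2 + O + 2 O^{2}$ ($m{\left(O \right)} = -2 + \left(\left(O^{2} + O O\right) + O\right) = -2 + \left(\left(O^{2} + O^{2}\right) + O\right) = -2 + \left(2 O^{2} + O\right) = -2 + \left(O + 2 O^{2}\right) = -2 + O + 2 O^{2}$)
$\frac{m{\left(K{\left(-15,-23 \right)} \right)}}{497738} = \frac{-2 - 23 + 2 \left(-23\right)^{2}}{497738} = \left(-2 - 23 + 2 \cdot 529\right) \frac{1}{497738} = \left(-2 - 23 + 1058\right) \frac{1}{497738} = 1033 \cdot \frac{1}{497738} = \frac{1033}{497738}$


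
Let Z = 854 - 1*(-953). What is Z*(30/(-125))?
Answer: -10842/25 ≈ -433.68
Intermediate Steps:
Z = 1807 (Z = 854 + 953 = 1807)
Z*(30/(-125)) = 1807*(30/(-125)) = 1807*(30*(-1/125)) = 1807*(-6/25) = -10842/25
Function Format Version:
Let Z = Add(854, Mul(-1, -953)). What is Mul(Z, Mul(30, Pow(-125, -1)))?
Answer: Rational(-10842, 25) ≈ -433.68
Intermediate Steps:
Z = 1807 (Z = Add(854, 953) = 1807)
Mul(Z, Mul(30, Pow(-125, -1))) = Mul(1807, Mul(30, Pow(-125, -1))) = Mul(1807, Mul(30, Rational(-1, 125))) = Mul(1807, Rational(-6, 25)) = Rational(-10842, 25)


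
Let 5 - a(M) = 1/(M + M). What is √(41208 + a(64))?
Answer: √10550526/16 ≈ 203.01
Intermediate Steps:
a(M) = 5 - 1/(2*M) (a(M) = 5 - 1/(M + M) = 5 - 1/(2*M))
√(41208 + a(64)) = √(41208 + (5 - ½/64)) = √(41208 + (5 - ½*1/64)) = √(41208 + (5 - 1/128)) = √(41208 + 639/128) = √(5275263/128) = √10550526/16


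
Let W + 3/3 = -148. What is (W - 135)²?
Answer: 80656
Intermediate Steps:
W = -149 (W = -1 - 148 = -149)
(W - 135)² = (-149 - 135)² = (-284)² = 80656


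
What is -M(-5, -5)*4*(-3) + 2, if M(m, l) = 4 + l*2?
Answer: -70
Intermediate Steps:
M(m, l) = 4 + 2*l
-M(-5, -5)*4*(-3) + 2 = -(4 + 2*(-5))*4*(-3) + 2 = -(4 - 10)*(-12) + 2 = -(-6)*(-12) + 2 = -1*72 + 2 = -72 + 2 = -70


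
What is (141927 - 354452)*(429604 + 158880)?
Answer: -125067562100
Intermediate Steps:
(141927 - 354452)*(429604 + 158880) = -212525*588484 = -125067562100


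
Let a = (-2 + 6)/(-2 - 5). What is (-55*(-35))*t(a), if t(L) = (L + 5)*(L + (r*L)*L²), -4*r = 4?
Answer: -1125300/343 ≈ -3280.8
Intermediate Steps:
r = -1 (r = -¼*4 = -1)
a = -4/7 (a = 4/(-7) = 4*(-⅐) = -4/7 ≈ -0.57143)
t(L) = (5 + L)*(L - L³) (t(L) = (L + 5)*(L + (-L)*L²) = (5 + L)*(L - L³))
(-55*(-35))*t(a) = (-55*(-35))*(-4*(5 - 4/7 - (-4/7)³ - 5*(-4/7)²)/7) = 1925*(-4*(5 - 4/7 - 1*(-64/343) - 5*16/49)/7) = 1925*(-4*(5 - 4/7 + 64/343 - 80/49)/7) = 1925*(-4/7*1023/343) = 1925*(-4092/2401) = -1125300/343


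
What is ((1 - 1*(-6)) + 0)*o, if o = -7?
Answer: -49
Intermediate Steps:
((1 - 1*(-6)) + 0)*o = ((1 - 1*(-6)) + 0)*(-7) = ((1 + 6) + 0)*(-7) = (7 + 0)*(-7) = 7*(-7) = -49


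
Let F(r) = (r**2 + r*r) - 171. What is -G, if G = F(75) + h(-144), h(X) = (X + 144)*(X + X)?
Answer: -11079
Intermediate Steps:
F(r) = -171 + 2*r**2 (F(r) = (r**2 + r**2) - 171 = 2*r**2 - 171 = -171 + 2*r**2)
h(X) = 2*X*(144 + X) (h(X) = (144 + X)*(2*X) = 2*X*(144 + X))
G = 11079 (G = (-171 + 2*75**2) + 2*(-144)*(144 - 144) = (-171 + 2*5625) + 2*(-144)*0 = (-171 + 11250) + 0 = 11079 + 0 = 11079)
-G = -1*11079 = -11079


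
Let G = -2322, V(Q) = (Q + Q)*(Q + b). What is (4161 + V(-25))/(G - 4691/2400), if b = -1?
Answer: -13106400/5577491 ≈ -2.3499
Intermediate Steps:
V(Q) = 2*Q*(-1 + Q) (V(Q) = (Q + Q)*(Q - 1) = (2*Q)*(-1 + Q) = 2*Q*(-1 + Q))
(4161 + V(-25))/(G - 4691/2400) = (4161 + 2*(-25)*(-1 - 25))/(-2322 - 4691/2400) = (4161 + 2*(-25)*(-26))/(-2322 - 4691*1/2400) = (4161 + 1300)/(-2322 - 4691/2400) = 5461/(-5577491/2400) = 5461*(-2400/5577491) = -13106400/5577491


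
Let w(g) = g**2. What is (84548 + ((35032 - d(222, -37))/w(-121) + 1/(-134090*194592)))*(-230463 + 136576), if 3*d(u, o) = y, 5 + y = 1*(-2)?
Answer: -275689686895101281665843/34729571743680 ≈ -7.9382e+9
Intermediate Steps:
y = -7 (y = -5 + 1*(-2) = -5 - 2 = -7)
d(u, o) = -7/3 (d(u, o) = (1/3)*(-7) = -7/3)
(84548 + ((35032 - d(222, -37))/w(-121) + 1/(-134090*194592)))*(-230463 + 136576) = (84548 + ((35032 - 1*(-7/3))/((-121)**2) + 1/(-134090*194592)))*(-230463 + 136576) = (84548 + ((35032 + 7/3)/14641 - 1/134090*1/194592))*(-93887) = (84548 + ((105103/3)*(1/14641) - 1/26092841280))*(-93887) = (84548 + (105103/43923 - 1/26092841280))*(-93887) = (84548 + 83104118091149/34729571743680)*(-93887) = (2936398935902747789/34729571743680)*(-93887) = -275689686895101281665843/34729571743680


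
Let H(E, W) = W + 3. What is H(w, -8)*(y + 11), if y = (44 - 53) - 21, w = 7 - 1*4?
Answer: 95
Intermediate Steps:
w = 3 (w = 7 - 4 = 3)
H(E, W) = 3 + W
y = -30 (y = -9 - 21 = -30)
H(w, -8)*(y + 11) = (3 - 8)*(-30 + 11) = -5*(-19) = 95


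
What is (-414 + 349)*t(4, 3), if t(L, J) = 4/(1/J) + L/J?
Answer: -2600/3 ≈ -866.67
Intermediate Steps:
t(L, J) = 4*J + L/J
(-414 + 349)*t(4, 3) = (-414 + 349)*(4*3 + 4/3) = -65*(12 + 4*(⅓)) = -65*(12 + 4/3) = -65*40/3 = -2600/3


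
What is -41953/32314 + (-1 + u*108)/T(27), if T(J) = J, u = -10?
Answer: -36064165/872478 ≈ -41.335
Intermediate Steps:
-41953/32314 + (-1 + u*108)/T(27) = -41953/32314 + (-1 - 10*108)/27 = -41953*1/32314 + (-1 - 1080)*(1/27) = -41953/32314 - 1081*1/27 = -41953/32314 - 1081/27 = -36064165/872478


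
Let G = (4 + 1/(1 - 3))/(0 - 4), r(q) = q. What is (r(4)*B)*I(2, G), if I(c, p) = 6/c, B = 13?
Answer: 156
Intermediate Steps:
G = -7/8 (G = (4 + 1/(-2))/(-4) = (4 - ½)*(-¼) = (7/2)*(-¼) = -7/8 ≈ -0.87500)
(r(4)*B)*I(2, G) = (4*13)*(6/2) = 52*(6*(½)) = 52*3 = 156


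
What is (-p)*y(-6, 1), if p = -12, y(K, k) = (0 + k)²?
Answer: 12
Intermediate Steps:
y(K, k) = k²
(-p)*y(-6, 1) = -1*(-12)*1² = 12*1 = 12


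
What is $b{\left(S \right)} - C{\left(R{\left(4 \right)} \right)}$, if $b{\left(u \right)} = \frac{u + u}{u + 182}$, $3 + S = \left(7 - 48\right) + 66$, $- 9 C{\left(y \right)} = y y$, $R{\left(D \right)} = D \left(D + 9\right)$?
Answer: $\frac{46001}{153} \approx 300.66$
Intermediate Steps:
$R{\left(D \right)} = D \left(9 + D\right)$
$C{\left(y \right)} = - \frac{y^{2}}{9}$ ($C{\left(y \right)} = - \frac{y y}{9} = - \frac{y^{2}}{9}$)
$S = 22$ ($S = -3 + \left(\left(7 - 48\right) + 66\right) = -3 + \left(-41 + 66\right) = -3 + 25 = 22$)
$b{\left(u \right)} = \frac{2 u}{182 + u}$
$b{\left(S \right)} - C{\left(R{\left(4 \right)} \right)} = 2 \cdot 22 \frac{1}{182 + 22} - - \frac{\left(4 \left(9 + 4\right)\right)^{2}}{9} = 2 \cdot 22 \cdot \frac{1}{204} - - \frac{\left(4 \cdot 13\right)^{2}}{9} = 2 \cdot 22 \cdot \frac{1}{204} - - \frac{52^{2}}{9} = \frac{11}{51} - \left(- \frac{1}{9}\right) 2704 = \frac{11}{51} - - \frac{2704}{9} = \frac{11}{51} + \frac{2704}{9} = \frac{46001}{153}$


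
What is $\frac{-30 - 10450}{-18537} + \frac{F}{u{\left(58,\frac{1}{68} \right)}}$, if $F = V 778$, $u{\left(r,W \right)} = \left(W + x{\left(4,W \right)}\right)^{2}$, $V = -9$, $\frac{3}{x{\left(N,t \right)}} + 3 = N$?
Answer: $- \frac{599736624176}{779017425} \approx -769.86$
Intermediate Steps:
$x{\left(N,t \right)} = \frac{3}{-3 + N}$
$u{\left(r,W \right)} = \left(3 + W\right)^{2}$ ($u{\left(r,W \right)} = \left(W + \frac{3}{-3 + 4}\right)^{2} = \left(W + \frac{3}{1}\right)^{2} = \left(W + 3 \cdot 1\right)^{2} = \left(W + 3\right)^{2} = \left(3 + W\right)^{2}$)
$F = -7002$ ($F = \left(-9\right) 778 = -7002$)
$\frac{-30 - 10450}{-18537} + \frac{F}{u{\left(58,\frac{1}{68} \right)}} = \frac{-30 - 10450}{-18537} - \frac{7002}{\left(3 + \frac{1}{68}\right)^{2}} = \left(-30 - 10450\right) \left(- \frac{1}{18537}\right) - \frac{7002}{\left(3 + \frac{1}{68}\right)^{2}} = \left(-10480\right) \left(- \frac{1}{18537}\right) - \frac{7002}{\left(\frac{205}{68}\right)^{2}} = \frac{10480}{18537} - \frac{7002}{\frac{42025}{4624}} = \frac{10480}{18537} - \frac{32377248}{42025} = - \frac{599736624176}{779017425}$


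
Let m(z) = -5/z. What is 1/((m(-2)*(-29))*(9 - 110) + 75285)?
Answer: 2/165215 ≈ 1.2105e-5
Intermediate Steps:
1/((m(-2)*(-29))*(9 - 110) + 75285) = 1/((-5/(-2)*(-29))*(9 - 110) + 75285) = 1/((-5*(-½)*(-29))*(-101) + 75285) = 1/(((5/2)*(-29))*(-101) + 75285) = 1/(-145/2*(-101) + 75285) = 1/(14645/2 + 75285) = 1/(165215/2) = 2/165215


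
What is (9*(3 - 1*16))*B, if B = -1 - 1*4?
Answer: 585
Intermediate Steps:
B = -5 (B = -1 - 4 = -5)
(9*(3 - 1*16))*B = (9*(3 - 1*16))*(-5) = (9*(3 - 16))*(-5) = (9*(-13))*(-5) = -117*(-5) = 585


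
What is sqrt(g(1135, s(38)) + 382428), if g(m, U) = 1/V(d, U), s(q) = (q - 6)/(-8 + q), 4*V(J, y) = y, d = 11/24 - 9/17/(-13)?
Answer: sqrt(1529727)/2 ≈ 618.41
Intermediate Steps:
d = 2647/5304 (d = 11*(1/24) - 9*1/17*(-1/13) = 11/24 - 9/17*(-1/13) = 11/24 + 9/221 = 2647/5304 ≈ 0.49906)
V(J, y) = y/4
s(q) = (-6 + q)/(-8 + q)
g(m, U) = 4/U (g(m, U) = 1/(U/4) = 4/U)
sqrt(g(1135, s(38)) + 382428) = sqrt(4/(((-6 + 38)/(-8 + 38))) + 382428) = sqrt(4/((32/30)) + 382428) = sqrt(4/(((1/30)*32)) + 382428) = sqrt(4/(16/15) + 382428) = sqrt(4*(15/16) + 382428) = sqrt(15/4 + 382428) = sqrt(1529727/4) = sqrt(1529727)/2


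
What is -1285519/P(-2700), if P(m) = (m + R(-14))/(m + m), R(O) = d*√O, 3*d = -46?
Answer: -21085725397500/8204953 + 119746094850*I*√14/8204953 ≈ -2.5699e+6 + 54607.0*I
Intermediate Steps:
d = -46/3 (d = (⅓)*(-46) = -46/3 ≈ -15.333)
R(O) = -46*√O/3
P(m) = (m - 46*I*√14/3)/(2*m) (P(m) = (m - 46*I*√14/3)/(m + m) = (m - 46*I*√14/3)/((2*m)) = (m - 46*I*√14/3)*(1/(2*m)) = (m - 46*I*√14/3)/(2*m))
-1285519/P(-2700) = -1285519*(-16200/(3*(-2700) - 46*I*√14)) = -1285519*(-16200/(-8100 - 46*I*√14)) = -1285519/(½ + 23*I*√14/8100)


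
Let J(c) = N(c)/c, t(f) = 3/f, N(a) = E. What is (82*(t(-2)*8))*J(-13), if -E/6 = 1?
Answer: -5904/13 ≈ -454.15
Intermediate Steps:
E = -6 (E = -6*1 = -6)
N(a) = -6
J(c) = -6/c
(82*(t(-2)*8))*J(-13) = (82*((3/(-2))*8))*(-6/(-13)) = (82*((3*(-½))*8))*(-6*(-1/13)) = (82*(-3/2*8))*(6/13) = (82*(-12))*(6/13) = -984*6/13 = -5904/13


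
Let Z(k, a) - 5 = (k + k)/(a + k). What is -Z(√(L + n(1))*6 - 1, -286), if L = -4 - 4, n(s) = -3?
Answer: -415191/82765 + 3432*I*√11/82765 ≈ -5.0165 + 0.13753*I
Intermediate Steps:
L = -8
Z(k, a) = 5 + 2*k/(a + k) (Z(k, a) = 5 + (k + k)/(a + k) = 5 + (2*k)/(a + k) = 5 + 2*k/(a + k))
-Z(√(L + n(1))*6 - 1, -286) = -(5*(-286) + 7*(√(-8 - 3)*6 - 1))/(-286 + (√(-8 - 3)*6 - 1)) = -(-1430 + 7*(√(-11)*6 - 1))/(-286 + (√(-11)*6 - 1)) = -(-1430 + 7*((I*√11)*6 - 1))/(-286 + ((I*√11)*6 - 1)) = -(-1430 + 7*(6*I*√11 - 1))/(-286 + (6*I*√11 - 1)) = -(-1430 + 7*(-1 + 6*I*√11))/(-286 + (-1 + 6*I*√11)) = -(-1430 + (-7 + 42*I*√11))/(-287 + 6*I*√11) = -(-1437 + 42*I*√11)/(-287 + 6*I*√11)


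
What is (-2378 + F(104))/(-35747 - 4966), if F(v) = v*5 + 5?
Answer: 1853/40713 ≈ 0.045514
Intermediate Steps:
F(v) = 5 + 5*v (F(v) = 5*v + 5 = 5 + 5*v)
(-2378 + F(104))/(-35747 - 4966) = (-2378 + (5 + 5*104))/(-35747 - 4966) = (-2378 + (5 + 520))/(-40713) = (-2378 + 525)*(-1/40713) = -1853*(-1/40713) = 1853/40713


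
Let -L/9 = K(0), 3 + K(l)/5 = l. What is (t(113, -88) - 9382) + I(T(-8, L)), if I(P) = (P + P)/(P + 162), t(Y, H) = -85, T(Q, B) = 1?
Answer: -1543119/163 ≈ -9467.0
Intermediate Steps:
K(l) = -15 + 5*l
L = 135 (L = -9*(-15 + 5*0) = -9*(-15 + 0) = -9*(-15) = 135)
I(P) = 2*P/(162 + P) (I(P) = (2*P)/(162 + P) = 2*P/(162 + P))
(t(113, -88) - 9382) + I(T(-8, L)) = (-85 - 9382) + 2*1/(162 + 1) = -9467 + 2*1/163 = -9467 + 2*1*(1/163) = -9467 + 2/163 = -1543119/163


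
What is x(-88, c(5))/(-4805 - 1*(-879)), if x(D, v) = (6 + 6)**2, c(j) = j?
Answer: -72/1963 ≈ -0.036679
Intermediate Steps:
x(D, v) = 144 (x(D, v) = 12**2 = 144)
x(-88, c(5))/(-4805 - 1*(-879)) = 144/(-4805 - 1*(-879)) = 144/(-4805 + 879) = 144/(-3926) = 144*(-1/3926) = -72/1963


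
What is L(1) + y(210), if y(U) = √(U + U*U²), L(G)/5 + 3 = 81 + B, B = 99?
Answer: 885 + √9261210 ≈ 3928.2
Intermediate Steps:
L(G) = 885 (L(G) = -15 + 5*(81 + 99) = -15 + 5*180 = -15 + 900 = 885)
y(U) = √(U + U³)
L(1) + y(210) = 885 + √(210 + 210³) = 885 + √(210 + 9261000) = 885 + √9261210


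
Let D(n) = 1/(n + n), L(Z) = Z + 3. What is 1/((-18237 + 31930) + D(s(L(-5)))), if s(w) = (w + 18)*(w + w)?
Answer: 128/1752703 ≈ 7.3030e-5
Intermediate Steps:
L(Z) = 3 + Z
s(w) = 2*w*(18 + w) (s(w) = (18 + w)*(2*w) = 2*w*(18 + w))
D(n) = 1/(2*n)
1/((-18237 + 31930) + D(s(L(-5)))) = 1/((-18237 + 31930) + 1/(2*((2*(3 - 5)*(18 + (3 - 5)))))) = 1/(13693 + 1/(2*((2*(-2)*(18 - 2))))) = 1/(13693 + 1/(2*((2*(-2)*16)))) = 1/(13693 + (½)/(-64)) = 1/(13693 + (½)*(-1/64)) = 1/(13693 - 1/128) = 1/(1752703/128) = 128/1752703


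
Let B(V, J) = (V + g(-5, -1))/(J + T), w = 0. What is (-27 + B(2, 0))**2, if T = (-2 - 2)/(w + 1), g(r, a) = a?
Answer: 11881/16 ≈ 742.56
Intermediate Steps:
T = -4 (T = (-2 - 2)/(0 + 1) = -4/1 = -4*1 = -4)
B(V, J) = (-1 + V)/(-4 + J) (B(V, J) = (V - 1)/(J - 4) = (-1 + V)/(-4 + J))
(-27 + B(2, 0))**2 = (-27 + (-1 + 2)/(-4 + 0))**2 = (-27 + 1/(-4))**2 = (-27 - 1/4*1)**2 = (-27 - 1/4)**2 = (-109/4)**2 = 11881/16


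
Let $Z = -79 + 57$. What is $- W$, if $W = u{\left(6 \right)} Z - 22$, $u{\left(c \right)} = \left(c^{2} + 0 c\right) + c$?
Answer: $946$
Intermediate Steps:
$u{\left(c \right)} = c + c^{2}$ ($u{\left(c \right)} = \left(c^{2} + 0\right) + c = c^{2} + c = c + c^{2}$)
$Z = -22$
$W = -946$ ($W = 6 \left(1 + 6\right) \left(-22\right) - 22 = 6 \cdot 7 \left(-22\right) - 22 = 42 \left(-22\right) - 22 = -924 - 22 = -946$)
$- W = \left(-1\right) \left(-946\right) = 946$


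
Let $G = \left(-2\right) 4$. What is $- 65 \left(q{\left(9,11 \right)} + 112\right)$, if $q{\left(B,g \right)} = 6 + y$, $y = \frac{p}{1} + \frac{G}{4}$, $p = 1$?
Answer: $-7605$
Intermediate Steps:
$G = -8$
$y = -1$ ($y = 1 \cdot 1^{-1} - \frac{8}{4} = 1 \cdot 1 - 2 = 1 - 2 = -1$)
$q{\left(B,g \right)} = 5$ ($q{\left(B,g \right)} = 6 - 1 = 5$)
$- 65 \left(q{\left(9,11 \right)} + 112\right) = - 65 \left(5 + 112\right) = \left(-65\right) 117 = -7605$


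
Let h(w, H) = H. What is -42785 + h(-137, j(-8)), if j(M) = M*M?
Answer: -42721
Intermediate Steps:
j(M) = M²
-42785 + h(-137, j(-8)) = -42785 + (-8)² = -42785 + 64 = -42721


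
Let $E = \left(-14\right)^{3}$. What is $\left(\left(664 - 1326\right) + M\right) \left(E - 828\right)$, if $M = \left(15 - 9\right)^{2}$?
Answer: $2236072$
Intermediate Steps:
$E = -2744$
$M = 36$ ($M = 6^{2} = 36$)
$\left(\left(664 - 1326\right) + M\right) \left(E - 828\right) = \left(\left(664 - 1326\right) + 36\right) \left(-2744 - 828\right) = \left(\left(664 - 1326\right) + 36\right) \left(-3572\right) = \left(-662 + 36\right) \left(-3572\right) = \left(-626\right) \left(-3572\right) = 2236072$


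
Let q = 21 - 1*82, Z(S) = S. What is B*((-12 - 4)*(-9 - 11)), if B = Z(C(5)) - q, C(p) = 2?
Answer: 20160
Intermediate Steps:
q = -61 (q = 21 - 82 = -61)
B = 63 (B = 2 - 1*(-61) = 2 + 61 = 63)
B*((-12 - 4)*(-9 - 11)) = 63*((-12 - 4)*(-9 - 11)) = 63*(-16*(-20)) = 63*320 = 20160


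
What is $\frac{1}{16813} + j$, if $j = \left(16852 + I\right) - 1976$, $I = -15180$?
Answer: $- \frac{5111151}{16813} \approx -304.0$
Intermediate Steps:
$j = -304$ ($j = \left(16852 - 15180\right) - 1976 = 1672 - 1976 = -304$)
$\frac{1}{16813} + j = \frac{1}{16813} - 304 = - \frac{5111151}{16813}$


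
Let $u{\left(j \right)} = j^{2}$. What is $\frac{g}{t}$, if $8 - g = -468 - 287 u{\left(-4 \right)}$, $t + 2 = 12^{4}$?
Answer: $\frac{362}{1481} \approx 0.24443$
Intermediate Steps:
$t = 20734$ ($t = -2 + 12^{4} = -2 + 20736 = 20734$)
$g = 5068$ ($g = 8 - \left(-468 - 287 \left(-4\right)^{2}\right) = 8 - \left(-468 - 4592\right) = 8 - -5060 = 8 + 5060 = 5068$)
$\frac{g}{t} = \frac{5068}{20734} = 5068 \cdot \frac{1}{20734} = \frac{362}{1481}$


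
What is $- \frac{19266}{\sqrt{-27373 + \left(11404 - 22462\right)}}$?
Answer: $\frac{19266 i \sqrt{38431}}{38431} \approx 98.277 i$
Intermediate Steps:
$- \frac{19266}{\sqrt{-27373 + \left(11404 - 22462\right)}} = - \frac{19266}{\sqrt{-27373 - 11058}} = - \frac{19266}{\sqrt{-38431}} = - \frac{19266}{i \sqrt{38431}} = - 19266 \left(- \frac{i \sqrt{38431}}{38431}\right) = \frac{19266 i \sqrt{38431}}{38431}$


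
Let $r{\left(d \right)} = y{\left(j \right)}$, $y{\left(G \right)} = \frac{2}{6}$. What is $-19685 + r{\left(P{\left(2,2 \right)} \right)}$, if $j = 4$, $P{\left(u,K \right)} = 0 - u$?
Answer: $- \frac{59054}{3} \approx -19685.0$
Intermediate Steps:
$P{\left(u,K \right)} = - u$
$y{\left(G \right)} = \frac{1}{3}$ ($y{\left(G \right)} = 2 \cdot \frac{1}{6} = \frac{1}{3}$)
$r{\left(d \right)} = \frac{1}{3}$
$-19685 + r{\left(P{\left(2,2 \right)} \right)} = -19685 + \frac{1}{3} = - \frac{59054}{3}$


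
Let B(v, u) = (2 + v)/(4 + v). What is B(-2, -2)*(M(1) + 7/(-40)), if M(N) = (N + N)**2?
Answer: 0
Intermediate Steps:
B(v, u) = (2 + v)/(4 + v)
M(N) = 4*N**2 (M(N) = (2*N)**2 = 4*N**2)
B(-2, -2)*(M(1) + 7/(-40)) = ((2 - 2)/(4 - 2))*(4*1**2 + 7/(-40)) = (0/2)*(4*1 + 7*(-1/40)) = ((1/2)*0)*(4 - 7/40) = 0*(153/40) = 0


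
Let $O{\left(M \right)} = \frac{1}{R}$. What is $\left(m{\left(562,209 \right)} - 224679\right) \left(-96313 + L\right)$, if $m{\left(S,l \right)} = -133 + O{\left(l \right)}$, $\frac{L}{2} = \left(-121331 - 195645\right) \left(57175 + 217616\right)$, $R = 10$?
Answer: $\frac{78326444459840211}{2} \approx 3.9163 \cdot 10^{16}$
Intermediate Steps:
$O{\left(M \right)} = \frac{1}{10}$
$L = -174204304032$ ($L = 2 \left(-121331 - 195645\right) \left(57175 + 217616\right) = 2 \left(\left(-316976\right) 274791\right) = 2 \left(-87102152016\right) = -174204304032$)
$m{\left(S,l \right)} = - \frac{1329}{10}$ ($m{\left(S,l \right)} = -133 + \frac{1}{10} = - \frac{1329}{10}$)
$\left(m{\left(562,209 \right)} - 224679\right) \left(-96313 + L\right) = \left(- \frac{1329}{10} - 224679\right) \left(-96313 - 174204304032\right) = \left(- \frac{2248119}{10}\right) \left(-174204400345\right) = \frac{78326444459840211}{2}$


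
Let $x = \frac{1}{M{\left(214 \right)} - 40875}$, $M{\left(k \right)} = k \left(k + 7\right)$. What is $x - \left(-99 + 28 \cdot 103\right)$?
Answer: $- \frac{17876914}{6419} \approx -2785.0$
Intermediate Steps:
$M{\left(k \right)} = k \left(7 + k\right)$
$x = \frac{1}{6419}$ ($x = \frac{1}{214 \left(7 + 214\right) - 40875} = \frac{1}{214 \cdot 221 - 40875} = \frac{1}{47294 - 40875} = \frac{1}{6419} \approx 0.00015579$)
$x - \left(-99 + 28 \cdot 103\right) = \frac{1}{6419} - \left(-99 + 28 \cdot 103\right) = \frac{1}{6419} - \left(-99 + 2884\right) = \frac{1}{6419} - 2785 = - \frac{17876914}{6419}$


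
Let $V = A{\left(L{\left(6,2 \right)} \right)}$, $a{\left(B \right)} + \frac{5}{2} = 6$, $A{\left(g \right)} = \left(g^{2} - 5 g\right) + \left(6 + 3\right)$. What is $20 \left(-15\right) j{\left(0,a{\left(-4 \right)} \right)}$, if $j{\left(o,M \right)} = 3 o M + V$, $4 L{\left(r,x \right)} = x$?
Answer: $-2025$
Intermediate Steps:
$L{\left(r,x \right)} = \frac{x}{4}$
$A{\left(g \right)} = 9 + g^{2} - 5 g$ ($A{\left(g \right)} = \left(g^{2} - 5 g\right) + 9 = 9 + g^{2} - 5 g$)
$a{\left(B \right)} = \frac{7}{2}$ ($a{\left(B \right)} = - \frac{5}{2} + 6 = \frac{7}{2}$)
$V = \frac{27}{4}$ ($V = 9 + \left(\frac{1}{4} \cdot 2\right)^{2} - 5 \cdot \frac{1}{4} \cdot 2 = 9 + \left(\frac{1}{2}\right)^{2} - \frac{5}{2} = 9 + \frac{1}{4} - \frac{5}{2} = \frac{27}{4} \approx 6.75$)
$j{\left(o,M \right)} = \frac{27}{4} + 3 M o$ ($j{\left(o,M \right)} = 3 o M + \frac{27}{4} = 3 M o + \frac{27}{4} = \frac{27}{4} + 3 M o$)
$20 \left(-15\right) j{\left(0,a{\left(-4 \right)} \right)} = 20 \left(-15\right) \left(\frac{27}{4} + 3 \cdot \frac{7}{2} \cdot 0\right) = - 300 \left(\frac{27}{4} + 0\right) = \left(-300\right) \frac{27}{4} = -2025$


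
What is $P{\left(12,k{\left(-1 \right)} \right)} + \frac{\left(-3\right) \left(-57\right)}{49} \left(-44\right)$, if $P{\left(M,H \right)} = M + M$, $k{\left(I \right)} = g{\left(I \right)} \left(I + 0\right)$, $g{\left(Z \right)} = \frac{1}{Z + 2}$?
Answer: $- \frac{6348}{49} \approx -129.55$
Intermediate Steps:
$g{\left(Z \right)} = \frac{1}{2 + Z}$
$k{\left(I \right)} = \frac{I}{2 + I}$ ($k{\left(I \right)} = \frac{I + 0}{2 + I} = \frac{I}{2 + I}$)
$P{\left(M,H \right)} = 2 M$
$P{\left(12,k{\left(-1 \right)} \right)} + \frac{\left(-3\right) \left(-57\right)}{49} \left(-44\right) = 2 \cdot 12 + \frac{\left(-3\right) \left(-57\right)}{49} \left(-44\right) = 24 + 171 \cdot \frac{1}{49} \left(-44\right) = 24 + \frac{171}{49} \left(-44\right) = 24 - \frac{7524}{49} = - \frac{6348}{49}$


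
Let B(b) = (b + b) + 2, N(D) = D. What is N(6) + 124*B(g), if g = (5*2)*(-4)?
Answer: -9666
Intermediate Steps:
g = -40 (g = 10*(-4) = -40)
B(b) = 2 + 2*b (B(b) = 2*b + 2 = 2 + 2*b)
N(6) + 124*B(g) = 6 + 124*(2 + 2*(-40)) = 6 + 124*(2 - 80) = 6 + 124*(-78) = 6 - 9672 = -9666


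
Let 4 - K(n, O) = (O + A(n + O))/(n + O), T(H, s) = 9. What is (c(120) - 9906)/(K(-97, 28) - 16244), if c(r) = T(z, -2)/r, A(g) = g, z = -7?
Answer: 27340353/44824040 ≈ 0.60995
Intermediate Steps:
c(r) = 9/r
K(n, O) = 4 - (n + 2*O)/(O + n) (K(n, O) = 4 - (O + (n + O))/(n + O) = 4 - (O + (O + n))/(O + n) = 4 - (n + 2*O)/(O + n))
(c(120) - 9906)/(K(-97, 28) - 16244) = (9/120 - 9906)/((2*28 + 3*(-97))/(28 - 97) - 16244) = (9*(1/120) - 9906)/((56 - 291)/(-69) - 16244) = (3/40 - 9906)/(-1/69*(-235) - 16244) = -396237/(40*(235/69 - 16244)) = -396237/(40*(-1120601/69)) = -396237/40*(-69/1120601) = 27340353/44824040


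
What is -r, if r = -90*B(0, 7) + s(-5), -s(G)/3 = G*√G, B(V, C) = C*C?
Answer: 4410 - 15*I*√5 ≈ 4410.0 - 33.541*I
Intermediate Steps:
B(V, C) = C²
s(G) = -3*G^(3/2) (s(G) = -3*G*√G = -3*G^(3/2))
r = -4410 + 15*I*√5 (r = -90*7² - (-15)*I*√5 = -90*49 - (-15)*I*√5 = -4410 + 15*I*√5 ≈ -4410.0 + 33.541*I)
-r = -(-4410 + 15*I*√5) = 4410 - 15*I*√5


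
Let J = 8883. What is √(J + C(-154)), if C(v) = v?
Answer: √8729 ≈ 93.429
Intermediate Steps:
√(J + C(-154)) = √(8883 - 154) = √8729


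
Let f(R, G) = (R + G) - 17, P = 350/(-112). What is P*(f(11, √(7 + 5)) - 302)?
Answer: 1925/2 - 25*√3/4 ≈ 951.67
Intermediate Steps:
P = -25/8 (P = 350*(-1/112) = -25/8 ≈ -3.1250)
f(R, G) = -17 + G + R (f(R, G) = (G + R) - 17 = -17 + G + R)
P*(f(11, √(7 + 5)) - 302) = -25*((-17 + √(7 + 5) + 11) - 302)/8 = -25*((-17 + √12 + 11) - 302)/8 = -25*((-17 + 2*√3 + 11) - 302)/8 = -25*((-6 + 2*√3) - 302)/8 = -25*(-308 + 2*√3)/8 = 1925/2 - 25*√3/4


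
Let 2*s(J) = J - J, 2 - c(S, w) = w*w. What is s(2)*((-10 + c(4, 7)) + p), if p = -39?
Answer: 0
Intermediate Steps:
c(S, w) = 2 - w**2 (c(S, w) = 2 - w*w = 2 - w**2)
s(J) = 0 (s(J) = (J - J)/2 = (1/2)*0 = 0)
s(2)*((-10 + c(4, 7)) + p) = 0*((-10 + (2 - 1*7**2)) - 39) = 0*((-10 + (2 - 1*49)) - 39) = 0*((-10 + (2 - 49)) - 39) = 0*((-10 - 47) - 39) = 0*(-57 - 39) = 0*(-96) = 0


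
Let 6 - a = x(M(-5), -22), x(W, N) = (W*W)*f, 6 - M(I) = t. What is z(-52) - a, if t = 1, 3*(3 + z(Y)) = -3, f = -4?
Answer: -110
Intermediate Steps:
z(Y) = -4 (z(Y) = -3 + (1/3)*(-3) = -3 - 1 = -4)
M(I) = 5 (M(I) = 6 - 1*1 = 6 - 1 = 5)
x(W, N) = -4*W**2 (x(W, N) = (W*W)*(-4) = W**2*(-4) = -4*W**2)
a = 106 (a = 6 - (-4)*5**2 = 6 - (-4)*25 = 6 - 1*(-100) = 6 + 100 = 106)
z(-52) - a = -4 - 1*106 = -4 - 106 = -110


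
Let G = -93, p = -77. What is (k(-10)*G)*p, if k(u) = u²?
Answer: 716100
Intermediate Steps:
(k(-10)*G)*p = ((-10)²*(-93))*(-77) = (100*(-93))*(-77) = -9300*(-77) = 716100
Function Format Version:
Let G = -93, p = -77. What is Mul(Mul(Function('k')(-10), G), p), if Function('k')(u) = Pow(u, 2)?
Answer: 716100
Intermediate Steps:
Mul(Mul(Function('k')(-10), G), p) = Mul(Mul(Pow(-10, 2), -93), -77) = Mul(Mul(100, -93), -77) = Mul(-9300, -77) = 716100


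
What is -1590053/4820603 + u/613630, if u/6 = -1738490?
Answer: -5125912487921/295806661889 ≈ -17.329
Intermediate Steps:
u = -10430940 (u = 6*(-1738490) = -10430940)
-1590053/4820603 + u/613630 = -1590053/4820603 - 10430940/613630 = -1590053*1/4820603 - 10430940*1/613630 = -1590053/4820603 - 1043094/61363 = -5125912487921/295806661889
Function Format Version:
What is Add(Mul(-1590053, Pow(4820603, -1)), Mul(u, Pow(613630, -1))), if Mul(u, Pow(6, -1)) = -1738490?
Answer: Rational(-5125912487921, 295806661889) ≈ -17.329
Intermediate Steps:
u = -10430940 (u = Mul(6, -1738490) = -10430940)
Add(Mul(-1590053, Pow(4820603, -1)), Mul(u, Pow(613630, -1))) = Add(Mul(-1590053, Pow(4820603, -1)), Mul(-10430940, Pow(613630, -1))) = Add(Mul(-1590053, Rational(1, 4820603)), Mul(-10430940, Rational(1, 613630))) = Add(Rational(-1590053, 4820603), Rational(-1043094, 61363)) = Rational(-5125912487921, 295806661889)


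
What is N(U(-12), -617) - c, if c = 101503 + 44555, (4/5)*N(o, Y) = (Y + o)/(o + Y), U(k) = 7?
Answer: -584227/4 ≈ -1.4606e+5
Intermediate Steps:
N(o, Y) = 5/4 (N(o, Y) = 5*((Y + o)/(o + Y))/4 = 5*((Y + o)/(Y + o))/4 = (5/4)*1 = 5/4)
c = 146058
N(U(-12), -617) - c = 5/4 - 1*146058 = 5/4 - 146058 = -584227/4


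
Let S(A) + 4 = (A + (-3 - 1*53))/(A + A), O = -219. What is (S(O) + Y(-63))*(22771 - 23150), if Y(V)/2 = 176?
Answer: -57872921/438 ≈ -1.3213e+5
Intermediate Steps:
S(A) = -4 + (-56 + A)/(2*A) (S(A) = -4 + (A + (-3 - 1*53))/(A + A) = -4 + (A + (-3 - 53))/((2*A)) = -4 + (A - 56)*(1/(2*A)) = -4 + (-56 + A)*(1/(2*A)) = -4 + (-56 + A)/(2*A))
Y(V) = 352 (Y(V) = 2*176 = 352)
(S(O) + Y(-63))*(22771 - 23150) = ((-7/2 - 28/(-219)) + 352)*(22771 - 23150) = ((-7/2 - 28*(-1/219)) + 352)*(-379) = ((-7/2 + 28/219) + 352)*(-379) = (-1477/438 + 352)*(-379) = (152699/438)*(-379) = -57872921/438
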